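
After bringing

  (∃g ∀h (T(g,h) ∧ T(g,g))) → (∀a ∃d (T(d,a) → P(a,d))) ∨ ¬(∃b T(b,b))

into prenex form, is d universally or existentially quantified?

Eliminate → and ↔ using ¬ and ∨.
  ¬(∃g ∀h (T(g,h) ∧ T(g,g))) ∨ (∀a ∃d (¬T(d,a) ∨ P(a,d))) ∨ ¬(∃b T(b,b))
Drive negations inward (¬∀x A ≡ ∃x ¬A, ¬∃x A ≡ ∀x ¬A, De Morgan for ∧/∨):
  (∀g ∃h (¬T(g,h) ∨ ¬T(g,g))) ∨ (∀a ∃d (¬T(d,a) ∨ P(a,d))) ∨ (∀b ¬T(b,b))
All bound variables are already distinct, so no renaming is needed.
Extract every quantifier outward, since the variables are now distinct and don't occur free across branches:
  ∀g ∃h ∀a ∃d ∀b (¬T(g,h) ∨ ¬T(g,g) ∨ ¬T(d,a) ∨ P(a,d) ∨ ¬T(b,b))
The quantifier ∃d sits under an even number of negations (counting the antecedent side of each →), so it remains existential.

existential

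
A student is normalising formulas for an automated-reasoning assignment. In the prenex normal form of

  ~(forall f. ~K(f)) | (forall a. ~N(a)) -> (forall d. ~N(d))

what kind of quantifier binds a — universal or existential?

existential

Eliminate → and ↔ using ¬ and ∨.
  ~(~(forall f. ~K(f)) | (forall a. ~N(a))) | (forall d. ~N(d))
Move each ¬ inward, flipping quantifiers it crosses:
  (forall f. ~K(f)) & (exists a. N(a)) | (forall d. ~N(d))
Finally move all quantifiers to the prefix:
  forall f. exists a. forall d. (~K(f) & N(a) | ~N(d))
The quantifier forall a sits under an odd number of negations (counting the antecedent side of each →), so it flips to exists a.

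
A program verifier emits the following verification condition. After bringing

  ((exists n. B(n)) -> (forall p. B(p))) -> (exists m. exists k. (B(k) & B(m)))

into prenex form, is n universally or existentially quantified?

existential

Rewrite implications/biconditionals: A → B as ¬A ∨ B.
  ~(~(exists n. B(n)) | (forall p. B(p))) | (exists m. exists k. (B(k) & B(m)))
Push ¬ through the quantifiers and connectives to reach negation normal form:
  (exists n. B(n)) & (exists p. ~B(p)) | (exists m. exists k. (B(k) & B(m)))
All bound variables are already distinct, so no renaming is needed.
Finally move all quantifiers to the prefix:
  exists n. exists p. exists m. exists k. (B(n) & ~B(p) | B(k) & B(m))
The quantifier exists n sits under an even number of negations (counting the antecedent side of each →), so it remains existential.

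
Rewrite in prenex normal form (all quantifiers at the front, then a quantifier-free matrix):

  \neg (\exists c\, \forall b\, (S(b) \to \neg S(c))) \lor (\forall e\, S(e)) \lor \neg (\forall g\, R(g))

Eliminate → and ↔ using ¬ and ∨.
  \neg (\exists c\, \forall b\, (\neg S(b) \lor \neg S(c))) \lor (\forall e\, S(e)) \lor \neg (\forall g\, R(g))
Drive negations inward (¬∀x A ≡ ∃x ¬A, ¬∃x A ≡ ∀x ¬A, De Morgan for ∧/∨):
  (\forall c\, \exists b\, (S(b) \land S(c))) \lor (\forall e\, S(e)) \lor (\exists g\, \neg R(g))
Pull the quantifiers to the front (each side's bound variable is not free in the other side):
  \forall c\, \exists b\, \forall e\, \exists g\, (S(b) \land S(c) \lor S(e) \lor \neg R(g))

\forall c\, \exists b\, \forall e\, \exists g\, (S(b) \land S(c) \lor S(e) \lor \neg R(g))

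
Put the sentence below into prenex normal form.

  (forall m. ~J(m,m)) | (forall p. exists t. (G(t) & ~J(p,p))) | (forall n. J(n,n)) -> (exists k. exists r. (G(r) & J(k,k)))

Rewrite implications/biconditionals: A → B as ¬A ∨ B.
  ~((forall m. ~J(m,m)) | (forall p. exists t. (G(t) & ~J(p,p))) | (forall n. J(n,n))) | (exists k. exists r. (G(r) & J(k,k)))
Move each ¬ inward, flipping quantifiers it crosses:
  (exists m. J(m,m)) & (exists p. forall t. (~G(t) | J(p,p))) & (exists n. ~J(n,n)) | (exists k. exists r. (G(r) & J(k,k)))
All bound variables are already distinct, so no renaming is needed.
Extract every quantifier outward, since the variables are now distinct and don't occur free across branches:
  exists m. exists p. forall t. exists n. exists k. exists r. (J(m,m) & (~G(t) | J(p,p)) & ~J(n,n) | G(r) & J(k,k))

exists m. exists p. forall t. exists n. exists k. exists r. (J(m,m) & (~G(t) | J(p,p)) & ~J(n,n) | G(r) & J(k,k))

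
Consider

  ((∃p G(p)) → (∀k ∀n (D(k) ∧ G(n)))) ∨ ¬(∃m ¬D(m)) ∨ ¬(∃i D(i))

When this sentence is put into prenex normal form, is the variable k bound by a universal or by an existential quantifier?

universal

Eliminate → and ↔ using ¬ and ∨.
  ¬(∃p G(p)) ∨ (∀k ∀n (D(k) ∧ G(n))) ∨ ¬(∃m ¬D(m)) ∨ ¬(∃i D(i))
Push ¬ through the quantifiers and connectives to reach negation normal form:
  (∀p ¬G(p)) ∨ (∀k ∀n (D(k) ∧ G(n))) ∨ (∀m D(m)) ∨ (∀i ¬D(i))
Extract every quantifier outward, since the variables are now distinct and don't occur free across branches:
  ∀p ∀k ∀n ∀m ∀i (¬G(p) ∨ D(k) ∧ G(n) ∨ D(m) ∨ ¬D(i))
The quantifier ∀k sits under an even number of negations (counting the antecedent side of each →), so it remains universal.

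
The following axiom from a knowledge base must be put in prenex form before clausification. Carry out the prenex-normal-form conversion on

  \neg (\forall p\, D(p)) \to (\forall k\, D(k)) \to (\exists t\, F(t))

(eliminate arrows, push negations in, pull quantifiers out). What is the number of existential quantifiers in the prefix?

2

Rewrite implications/biconditionals: A → B as ¬A ∨ B.
  \neg \neg (\forall p\, D(p)) \lor \neg (\forall k\, D(k)) \lor (\exists t\, F(t))
Push ¬ through the quantifiers and connectives to reach negation normal form:
  (\forall p\, D(p)) \lor (\exists k\, \neg D(k)) \lor (\exists t\, F(t))
Extract every quantifier outward, since the variables are now distinct and don't occur free across branches:
  \forall p\, \exists k\, \exists t\, (D(p) \lor \neg D(k) \lor F(t))
The prefix is \forall p \exists k \exists t: 1 universal, 2 existential.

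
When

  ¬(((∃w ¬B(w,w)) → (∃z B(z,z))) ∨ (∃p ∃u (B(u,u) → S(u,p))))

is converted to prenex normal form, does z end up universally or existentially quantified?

First replace A → B with ¬A ∨ B.
  ¬(¬(∃w ¬B(w,w)) ∨ (∃z B(z,z)) ∨ (∃p ∃u (¬B(u,u) ∨ S(u,p))))
Move each ¬ inward, flipping quantifiers it crosses:
  (∃w ¬B(w,w)) ∧ (∀z ¬B(z,z)) ∧ (∀p ∀u (B(u,u) ∧ ¬S(u,p)))
Pull the quantifiers to the front (each side's bound variable is not free in the other side):
  ∃w ∀z ∀p ∀u (¬B(w,w) ∧ ¬B(z,z) ∧ B(u,u) ∧ ¬S(u,p))
The quantifier ∃z sits under an odd number of negations (counting the antecedent side of each →), so it flips to ∀z.

universal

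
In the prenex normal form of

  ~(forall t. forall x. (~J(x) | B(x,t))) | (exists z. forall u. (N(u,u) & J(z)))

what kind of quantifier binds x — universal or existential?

Drive negations inward (¬∀x A ≡ ∃x ¬A, ¬∃x A ≡ ∀x ¬A, De Morgan for ∧/∨):
  (exists t. exists x. (J(x) & ~B(x,t))) | (exists z. forall u. (N(u,u) & J(z)))
Finally move all quantifiers to the prefix:
  exists t. exists x. exists z. forall u. (J(x) & ~B(x,t) | N(u,u) & J(z))
The quantifier forall x sits under an odd number of negations, so it flips to exists x.

existential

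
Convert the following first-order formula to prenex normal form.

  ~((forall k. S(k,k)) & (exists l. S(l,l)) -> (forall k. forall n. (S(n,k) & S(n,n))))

First replace A → B with ¬A ∨ B.
  ~(~((forall k. S(k,k)) & (exists l. S(l,l))) | (forall k. forall n. (S(n,k) & S(n,n))))
Push ¬ through the quantifiers and connectives to reach negation normal form:
  (forall k. S(k,k)) & (exists l. S(l,l)) & (exists k. exists n. (~S(n,k) | ~S(n,n)))
Rename bound variables to avoid capture: k↦y.
  (forall k. S(k,k)) & (exists l. S(l,l)) & (exists y. exists n. (~S(n,y) | ~S(n,n)))
Pull the quantifiers to the front (each side's bound variable is not free in the other side):
  forall k. exists l. exists y. exists n. (S(k,k) & S(l,l) & (~S(n,y) | ~S(n,n)))

forall k. exists l. exists y. exists n. (S(k,k) & S(l,l) & (~S(n,y) | ~S(n,n)))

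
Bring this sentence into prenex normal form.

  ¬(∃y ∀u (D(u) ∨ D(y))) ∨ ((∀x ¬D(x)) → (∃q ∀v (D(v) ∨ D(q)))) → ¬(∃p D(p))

∃y ∀u ∀x ∀q ∃v ∀p ((D(u) ∨ D(y)) ∧ ¬D(x) ∧ ¬D(v) ∧ ¬D(q) ∨ ¬D(p))

Rewrite implications/biconditionals: A → B as ¬A ∨ B.
  ¬(¬(∃y ∀u (D(u) ∨ D(y))) ∨ ¬(∀x ¬D(x)) ∨ (∃q ∀v (D(v) ∨ D(q)))) ∨ ¬(∃p D(p))
Move each ¬ inward, flipping quantifiers it crosses:
  (∃y ∀u (D(u) ∨ D(y))) ∧ (∀x ¬D(x)) ∧ (∀q ∃v (¬D(v) ∧ ¬D(q))) ∨ (∀p ¬D(p))
All bound variables are already distinct, so no renaming is needed.
Extract every quantifier outward, since the variables are now distinct and don't occur free across branches:
  ∃y ∀u ∀x ∀q ∃v ∀p ((D(u) ∨ D(y)) ∧ ¬D(x) ∧ ¬D(v) ∧ ¬D(q) ∨ ¬D(p))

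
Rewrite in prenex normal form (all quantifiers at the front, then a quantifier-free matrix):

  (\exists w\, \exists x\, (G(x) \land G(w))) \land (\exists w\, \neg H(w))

Standardize variables apart so no two quantifiers bind the same name: w↦a.
  (\exists w\, \exists x\, (G(x) \land G(w))) \land (\exists a\, \neg H(a))
Pull the quantifiers to the front (each side's bound variable is not free in the other side):
  \exists w\, \exists x\, \exists a\, (G(x) \land G(w) \land \neg H(a))

\exists w\, \exists x\, \exists a\, (G(x) \land G(w) \land \neg H(a))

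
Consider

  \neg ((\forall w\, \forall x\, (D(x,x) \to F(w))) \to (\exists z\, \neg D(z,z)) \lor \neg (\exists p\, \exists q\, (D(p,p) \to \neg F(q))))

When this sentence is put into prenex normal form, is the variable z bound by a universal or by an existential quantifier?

universal

First replace A → B with ¬A ∨ B.
  \neg (\neg (\forall w\, \forall x\, (\neg D(x,x) \lor F(w))) \lor (\exists z\, \neg D(z,z)) \lor \neg (\exists p\, \exists q\, (\neg D(p,p) \lor \neg F(q))))
Push ¬ through the quantifiers and connectives to reach negation normal form:
  (\forall w\, \forall x\, (\neg D(x,x) \lor F(w))) \land (\forall z\, D(z,z)) \land (\exists p\, \exists q\, (\neg D(p,p) \lor \neg F(q)))
Finally move all quantifiers to the prefix:
  \forall w\, \forall x\, \forall z\, \exists p\, \exists q\, ((\neg D(x,x) \lor F(w)) \land D(z,z) \land (\neg D(p,p) \lor \neg F(q)))
The quantifier \exists z sits under an odd number of negations (counting the antecedent side of each →), so it flips to \forall z.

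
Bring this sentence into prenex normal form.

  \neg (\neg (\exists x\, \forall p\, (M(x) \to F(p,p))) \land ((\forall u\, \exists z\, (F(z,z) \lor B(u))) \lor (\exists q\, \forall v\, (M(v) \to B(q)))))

\exists x\, \forall p\, \exists u\, \forall z\, \forall q\, \exists v\, (\neg M(x) \lor F(p,p) \lor \neg F(z,z) \land \neg B(u) \land M(v) \land \neg B(q))

First replace A → B with ¬A ∨ B.
  \neg (\neg (\exists x\, \forall p\, (\neg M(x) \lor F(p,p))) \land ((\forall u\, \exists z\, (F(z,z) \lor B(u))) \lor (\exists q\, \forall v\, (\neg M(v) \lor B(q)))))
Push ¬ through the quantifiers and connectives to reach negation normal form:
  (\exists x\, \forall p\, (\neg M(x) \lor F(p,p))) \lor (\exists u\, \forall z\, (\neg F(z,z) \land \neg B(u))) \land (\forall q\, \exists v\, (M(v) \land \neg B(q)))
All bound variables are already distinct, so no renaming is needed.
Finally move all quantifiers to the prefix:
  \exists x\, \forall p\, \exists u\, \forall z\, \forall q\, \exists v\, (\neg M(x) \lor F(p,p) \lor \neg F(z,z) \land \neg B(u) \land M(v) \land \neg B(q))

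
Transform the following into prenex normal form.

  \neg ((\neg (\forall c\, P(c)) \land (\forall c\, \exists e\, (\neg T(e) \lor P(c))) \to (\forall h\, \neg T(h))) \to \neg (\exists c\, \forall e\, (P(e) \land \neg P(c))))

\forall c\, \exists z\, \forall e\, \forall h\, \exists q\, \forall y1\, ((P(c) \lor T(e) \land \neg P(z) \lor \neg T(h)) \land P(y1) \land \neg P(q))

First replace A → B with ¬A ∨ B.
  \neg (\neg (\neg (\neg (\forall c\, P(c)) \land (\forall c\, \exists e\, (\neg T(e) \lor P(c)))) \lor (\forall h\, \neg T(h))) \lor \neg (\exists c\, \forall e\, (P(e) \land \neg P(c))))
Push ¬ through the quantifiers and connectives to reach negation normal form:
  ((\forall c\, P(c)) \lor (\exists c\, \forall e\, (T(e) \land \neg P(c))) \lor (\forall h\, \neg T(h))) \land (\exists c\, \forall e\, (P(e) \land \neg P(c)))
Standardize variables apart so no two quantifiers bind the same name: c↦z, c↦q, e↦y1.
  ((\forall c\, P(c)) \lor (\exists z\, \forall e\, (T(e) \land \neg P(z))) \lor (\forall h\, \neg T(h))) \land (\exists q\, \forall y1\, (P(y1) \land \neg P(q)))
Extract every quantifier outward, since the variables are now distinct and don't occur free across branches:
  \forall c\, \exists z\, \forall e\, \forall h\, \exists q\, \forall y1\, ((P(c) \lor T(e) \land \neg P(z) \lor \neg T(h)) \land P(y1) \land \neg P(q))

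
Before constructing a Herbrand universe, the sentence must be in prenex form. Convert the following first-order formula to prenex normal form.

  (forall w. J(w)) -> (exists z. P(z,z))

Eliminate → and ↔ using ¬ and ∨.
  ~(forall w. J(w)) | (exists z. P(z,z))
Drive negations inward (¬∀x A ≡ ∃x ¬A, ¬∃x A ≡ ∀x ¬A, De Morgan for ∧/∨):
  (exists w. ~J(w)) | (exists z. P(z,z))
Pull the quantifiers to the front (each side's bound variable is not free in the other side):
  exists w. exists z. (~J(w) | P(z,z))

exists w. exists z. (~J(w) | P(z,z))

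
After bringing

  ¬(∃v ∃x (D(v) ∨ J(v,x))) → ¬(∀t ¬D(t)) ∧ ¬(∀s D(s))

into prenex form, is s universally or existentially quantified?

First replace A → B with ¬A ∨ B.
  ¬¬(∃v ∃x (D(v) ∨ J(v,x))) ∨ ¬(∀t ¬D(t)) ∧ ¬(∀s D(s))
Push ¬ through the quantifiers and connectives to reach negation normal form:
  (∃v ∃x (D(v) ∨ J(v,x))) ∨ (∃t D(t)) ∧ (∃s ¬D(s))
All bound variables are already distinct, so no renaming is needed.
Finally move all quantifiers to the prefix:
  ∃v ∃x ∃t ∃s (D(v) ∨ J(v,x) ∨ D(t) ∧ ¬D(s))
The quantifier ∀s sits under an odd number of negations (counting the antecedent side of each →), so it flips to ∃s.

existential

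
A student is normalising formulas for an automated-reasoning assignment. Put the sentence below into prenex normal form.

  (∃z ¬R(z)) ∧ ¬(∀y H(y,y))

∃z ∃y (¬R(z) ∧ ¬H(y,y))

Drive negations inward (¬∀x A ≡ ∃x ¬A, ¬∃x A ≡ ∀x ¬A, De Morgan for ∧/∨):
  (∃z ¬R(z)) ∧ (∃y ¬H(y,y))
All bound variables are already distinct, so no renaming is needed.
Pull the quantifiers to the front (each side's bound variable is not free in the other side):
  ∃z ∃y (¬R(z) ∧ ¬H(y,y))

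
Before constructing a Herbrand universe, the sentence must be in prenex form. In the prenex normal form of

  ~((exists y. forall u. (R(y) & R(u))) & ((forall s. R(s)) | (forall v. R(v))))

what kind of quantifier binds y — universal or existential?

Push ¬ through the quantifiers and connectives to reach negation normal form:
  (forall y. exists u. (~R(y) | ~R(u))) | (exists s. ~R(s)) & (exists v. ~R(v))
Pull the quantifiers to the front (each side's bound variable is not free in the other side):
  forall y. exists u. exists s. exists v. (~R(y) | ~R(u) | ~R(s) & ~R(v))
The quantifier exists y sits under an odd number of negations, so it flips to forall y.

universal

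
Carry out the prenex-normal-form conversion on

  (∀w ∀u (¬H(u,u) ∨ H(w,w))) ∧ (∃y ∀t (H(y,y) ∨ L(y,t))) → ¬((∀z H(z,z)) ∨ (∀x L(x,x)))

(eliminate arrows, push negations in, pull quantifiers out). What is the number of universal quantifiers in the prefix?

1

Rewrite implications/biconditionals: A → B as ¬A ∨ B.
  ¬((∀w ∀u (¬H(u,u) ∨ H(w,w))) ∧ (∃y ∀t (H(y,y) ∨ L(y,t)))) ∨ ¬((∀z H(z,z)) ∨ (∀x L(x,x)))
Move each ¬ inward, flipping quantifiers it crosses:
  (∃w ∃u (H(u,u) ∧ ¬H(w,w))) ∨ (∀y ∃t (¬H(y,y) ∧ ¬L(y,t))) ∨ (∃z ¬H(z,z)) ∧ (∃x ¬L(x,x))
Pull the quantifiers to the front (each side's bound variable is not free in the other side):
  ∃w ∃u ∀y ∃t ∃z ∃x (H(u,u) ∧ ¬H(w,w) ∨ ¬H(y,y) ∧ ¬L(y,t) ∨ ¬H(z,z) ∧ ¬L(x,x))
The prefix is ∃w ∃u ∀y ∃t ∃z ∃x: 1 universal, 5 existential.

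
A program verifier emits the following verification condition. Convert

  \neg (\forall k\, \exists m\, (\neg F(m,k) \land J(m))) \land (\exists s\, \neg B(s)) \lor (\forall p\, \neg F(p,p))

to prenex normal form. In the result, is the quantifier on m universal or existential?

universal

Drive negations inward (¬∀x A ≡ ∃x ¬A, ¬∃x A ≡ ∀x ¬A, De Morgan for ∧/∨):
  (\exists k\, \forall m\, (F(m,k) \lor \neg J(m))) \land (\exists s\, \neg B(s)) \lor (\forall p\, \neg F(p,p))
All bound variables are already distinct, so no renaming is needed.
Finally move all quantifiers to the prefix:
  \exists k\, \forall m\, \exists s\, \forall p\, ((F(m,k) \lor \neg J(m)) \land \neg B(s) \lor \neg F(p,p))
The quantifier \exists m sits under an odd number of negations, so it flips to \forall m.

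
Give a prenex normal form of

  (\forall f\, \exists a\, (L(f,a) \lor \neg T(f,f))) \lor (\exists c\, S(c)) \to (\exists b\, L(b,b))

First replace A → B with ¬A ∨ B.
  \neg ((\forall f\, \exists a\, (L(f,a) \lor \neg T(f,f))) \lor (\exists c\, S(c))) \lor (\exists b\, L(b,b))
Move each ¬ inward, flipping quantifiers it crosses:
  (\exists f\, \forall a\, (\neg L(f,a) \land T(f,f))) \land (\forall c\, \neg S(c)) \lor (\exists b\, L(b,b))
All bound variables are already distinct, so no renaming is needed.
Finally move all quantifiers to the prefix:
  \exists f\, \forall a\, \forall c\, \exists b\, (\neg L(f,a) \land T(f,f) \land \neg S(c) \lor L(b,b))

\exists f\, \forall a\, \forall c\, \exists b\, (\neg L(f,a) \land T(f,f) \land \neg S(c) \lor L(b,b))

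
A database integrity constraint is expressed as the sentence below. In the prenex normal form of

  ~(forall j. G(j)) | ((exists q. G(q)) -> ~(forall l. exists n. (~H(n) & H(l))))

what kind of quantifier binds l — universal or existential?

existential

Rewrite implications/biconditionals: A → B as ¬A ∨ B.
  ~(forall j. G(j)) | ~(exists q. G(q)) | ~(forall l. exists n. (~H(n) & H(l)))
Push ¬ through the quantifiers and connectives to reach negation normal form:
  (exists j. ~G(j)) | (forall q. ~G(q)) | (exists l. forall n. (H(n) | ~H(l)))
Extract every quantifier outward, since the variables are now distinct and don't occur free across branches:
  exists j. forall q. exists l. forall n. (~G(j) | ~G(q) | H(n) | ~H(l))
The quantifier forall l sits under an odd number of negations (counting the antecedent side of each →), so it flips to exists l.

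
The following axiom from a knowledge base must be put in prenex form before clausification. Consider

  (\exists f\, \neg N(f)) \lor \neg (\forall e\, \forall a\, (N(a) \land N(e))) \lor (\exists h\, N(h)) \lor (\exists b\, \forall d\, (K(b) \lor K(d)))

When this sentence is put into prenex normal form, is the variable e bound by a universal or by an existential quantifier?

Push ¬ through the quantifiers and connectives to reach negation normal form:
  (\exists f\, \neg N(f)) \lor (\exists e\, \exists a\, (\neg N(a) \lor \neg N(e))) \lor (\exists h\, N(h)) \lor (\exists b\, \forall d\, (K(b) \lor K(d)))
Extract every quantifier outward, since the variables are now distinct and don't occur free across branches:
  \exists f\, \exists e\, \exists a\, \exists h\, \exists b\, \forall d\, (\neg N(f) \lor \neg N(a) \lor \neg N(e) \lor N(h) \lor K(b) \lor K(d))
The quantifier \forall e sits under an odd number of negations, so it flips to \exists e.

existential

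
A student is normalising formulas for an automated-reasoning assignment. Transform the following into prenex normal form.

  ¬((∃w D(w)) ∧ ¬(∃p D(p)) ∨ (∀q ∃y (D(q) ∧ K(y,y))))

Push ¬ through the quantifiers and connectives to reach negation normal form:
  ((∀w ¬D(w)) ∨ (∃p D(p))) ∧ (∃q ∀y (¬D(q) ∨ ¬K(y,y)))
All bound variables are already distinct, so no renaming is needed.
Pull the quantifiers to the front (each side's bound variable is not free in the other side):
  ∀w ∃p ∃q ∀y ((¬D(w) ∨ D(p)) ∧ (¬D(q) ∨ ¬K(y,y)))

∀w ∃p ∃q ∀y ((¬D(w) ∨ D(p)) ∧ (¬D(q) ∨ ¬K(y,y)))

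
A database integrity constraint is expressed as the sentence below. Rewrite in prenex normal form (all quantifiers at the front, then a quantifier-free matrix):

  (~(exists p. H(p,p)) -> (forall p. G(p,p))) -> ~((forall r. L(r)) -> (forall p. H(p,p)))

forall p. exists z1. forall r. exists u1. (~H(p,p) & ~G(z1,z1) | L(r) & ~H(u1,u1))

Eliminate → and ↔ using ¬ and ∨.
  ~(~~(exists p. H(p,p)) | (forall p. G(p,p))) | ~(~(forall r. L(r)) | (forall p. H(p,p)))
Push ¬ through the quantifiers and connectives to reach negation normal form:
  (forall p. ~H(p,p)) & (exists p. ~G(p,p)) | (forall r. L(r)) & (exists p. ~H(p,p))
Rename bound variables to avoid capture: p↦z1, p↦u1.
  (forall p. ~H(p,p)) & (exists z1. ~G(z1,z1)) | (forall r. L(r)) & (exists u1. ~H(u1,u1))
Extract every quantifier outward, since the variables are now distinct and don't occur free across branches:
  forall p. exists z1. forall r. exists u1. (~H(p,p) & ~G(z1,z1) | L(r) & ~H(u1,u1))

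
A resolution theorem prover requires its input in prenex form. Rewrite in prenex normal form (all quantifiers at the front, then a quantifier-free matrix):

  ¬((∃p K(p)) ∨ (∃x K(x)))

∀p ∀x (¬K(p) ∧ ¬K(x))

Drive negations inward (¬∀x A ≡ ∃x ¬A, ¬∃x A ≡ ∀x ¬A, De Morgan for ∧/∨):
  (∀p ¬K(p)) ∧ (∀x ¬K(x))
All bound variables are already distinct, so no renaming is needed.
Pull the quantifiers to the front (each side's bound variable is not free in the other side):
  ∀p ∀x (¬K(p) ∧ ¬K(x))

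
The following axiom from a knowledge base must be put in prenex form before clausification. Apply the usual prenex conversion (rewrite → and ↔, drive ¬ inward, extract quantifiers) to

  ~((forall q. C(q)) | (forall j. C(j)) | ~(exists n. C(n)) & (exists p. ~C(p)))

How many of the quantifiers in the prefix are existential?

Push ¬ through the quantifiers and connectives to reach negation normal form:
  (exists q. ~C(q)) & (exists j. ~C(j)) & ((exists n. C(n)) | (forall p. C(p)))
All bound variables are already distinct, so no renaming is needed.
Pull the quantifiers to the front (each side's bound variable is not free in the other side):
  exists q. exists j. exists n. forall p. (~C(q) & ~C(j) & (C(n) | C(p)))
The prefix is exists q exists j exists n forall p: 1 universal, 3 existential.

3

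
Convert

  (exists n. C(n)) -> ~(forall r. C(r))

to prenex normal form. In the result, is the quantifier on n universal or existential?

universal

Eliminate → and ↔ using ¬ and ∨.
  ~(exists n. C(n)) | ~(forall r. C(r))
Move each ¬ inward, flipping quantifiers it crosses:
  (forall n. ~C(n)) | (exists r. ~C(r))
Extract every quantifier outward, since the variables are now distinct and don't occur free across branches:
  forall n. exists r. (~C(n) | ~C(r))
The quantifier exists n sits under an odd number of negations (counting the antecedent side of each →), so it flips to forall n.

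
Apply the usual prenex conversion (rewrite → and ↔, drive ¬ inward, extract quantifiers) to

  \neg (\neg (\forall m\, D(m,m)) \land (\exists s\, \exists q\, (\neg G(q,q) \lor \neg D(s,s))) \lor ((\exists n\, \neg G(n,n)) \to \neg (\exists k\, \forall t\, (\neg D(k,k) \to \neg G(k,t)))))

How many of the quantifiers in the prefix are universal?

Rewrite implications/biconditionals: A → B as ¬A ∨ B.
  \neg (\neg (\forall m\, D(m,m)) \land (\exists s\, \exists q\, (\neg G(q,q) \lor \neg D(s,s))) \lor \neg (\exists n\, \neg G(n,n)) \lor \neg (\exists k\, \forall t\, (\neg \neg D(k,k) \lor \neg G(k,t))))
Move each ¬ inward, flipping quantifiers it crosses:
  ((\forall m\, D(m,m)) \lor (\forall s\, \forall q\, (G(q,q) \land D(s,s)))) \land (\exists n\, \neg G(n,n)) \land (\exists k\, \forall t\, (D(k,k) \lor \neg G(k,t)))
Pull the quantifiers to the front (each side's bound variable is not free in the other side):
  \forall m\, \forall s\, \forall q\, \exists n\, \exists k\, \forall t\, ((D(m,m) \lor G(q,q) \land D(s,s)) \land \neg G(n,n) \land (D(k,k) \lor \neg G(k,t)))
The prefix is \forall m \forall s \forall q \exists n \exists k \forall t: 4 universal, 2 existential.

4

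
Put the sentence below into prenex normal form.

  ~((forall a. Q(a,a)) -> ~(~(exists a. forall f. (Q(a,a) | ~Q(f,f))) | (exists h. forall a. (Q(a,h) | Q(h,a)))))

forall a. forall u1. exists f. exists h. forall z. (Q(a,a) & (~Q(u1,u1) & Q(f,f) | Q(z,h) | Q(h,z)))

Eliminate → and ↔ using ¬ and ∨.
  ~(~(forall a. Q(a,a)) | ~(~(exists a. forall f. (Q(a,a) | ~Q(f,f))) | (exists h. forall a. (Q(a,h) | Q(h,a)))))
Drive negations inward (¬∀x A ≡ ∃x ¬A, ¬∃x A ≡ ∀x ¬A, De Morgan for ∧/∨):
  (forall a. Q(a,a)) & ((forall a. exists f. (~Q(a,a) & Q(f,f))) | (exists h. forall a. (Q(a,h) | Q(h,a))))
Give each quantifier a distinct variable: a↦u1, a↦z.
  (forall a. Q(a,a)) & ((forall u1. exists f. (~Q(u1,u1) & Q(f,f))) | (exists h. forall z. (Q(z,h) | Q(h,z))))
Pull the quantifiers to the front (each side's bound variable is not free in the other side):
  forall a. forall u1. exists f. exists h. forall z. (Q(a,a) & (~Q(u1,u1) & Q(f,f) | Q(z,h) | Q(h,z)))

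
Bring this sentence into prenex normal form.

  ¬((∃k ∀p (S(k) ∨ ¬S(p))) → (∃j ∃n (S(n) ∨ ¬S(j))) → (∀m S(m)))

First replace A → B with ¬A ∨ B.
  ¬(¬(∃k ∀p (S(k) ∨ ¬S(p))) ∨ ¬(∃j ∃n (S(n) ∨ ¬S(j))) ∨ (∀m S(m)))
Drive negations inward (¬∀x A ≡ ∃x ¬A, ¬∃x A ≡ ∀x ¬A, De Morgan for ∧/∨):
  (∃k ∀p (S(k) ∨ ¬S(p))) ∧ (∃j ∃n (S(n) ∨ ¬S(j))) ∧ (∃m ¬S(m))
Extract every quantifier outward, since the variables are now distinct and don't occur free across branches:
  ∃k ∀p ∃j ∃n ∃m ((S(k) ∨ ¬S(p)) ∧ (S(n) ∨ ¬S(j)) ∧ ¬S(m))

∃k ∀p ∃j ∃n ∃m ((S(k) ∨ ¬S(p)) ∧ (S(n) ∨ ¬S(j)) ∧ ¬S(m))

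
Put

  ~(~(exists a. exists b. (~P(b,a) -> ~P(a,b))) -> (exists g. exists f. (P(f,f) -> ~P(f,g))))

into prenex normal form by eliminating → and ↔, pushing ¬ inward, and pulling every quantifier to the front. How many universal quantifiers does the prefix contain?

First replace A → B with ¬A ∨ B.
  ~(~~(exists a. exists b. (~~P(b,a) | ~P(a,b))) | (exists g. exists f. (~P(f,f) | ~P(f,g))))
Drive negations inward (¬∀x A ≡ ∃x ¬A, ¬∃x A ≡ ∀x ¬A, De Morgan for ∧/∨):
  (forall a. forall b. (~P(b,a) & P(a,b))) & (forall g. forall f. (P(f,f) & P(f,g)))
All bound variables are already distinct, so no renaming is needed.
Pull the quantifiers to the front (each side's bound variable is not free in the other side):
  forall a. forall b. forall g. forall f. (~P(b,a) & P(a,b) & P(f,f) & P(f,g))
The prefix is forall a forall b forall g forall f: 4 universal, 0 existential.

4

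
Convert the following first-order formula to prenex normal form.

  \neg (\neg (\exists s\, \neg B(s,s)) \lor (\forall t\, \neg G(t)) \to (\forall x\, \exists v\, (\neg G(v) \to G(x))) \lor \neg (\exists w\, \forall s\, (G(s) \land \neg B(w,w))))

First replace A → B with ¬A ∨ B.
  \neg (\neg (\neg (\exists s\, \neg B(s,s)) \lor (\forall t\, \neg G(t))) \lor (\forall x\, \exists v\, (\neg \neg G(v) \lor G(x))) \lor \neg (\exists w\, \forall s\, (G(s) \land \neg B(w,w))))
Drive negations inward (¬∀x A ≡ ∃x ¬A, ¬∃x A ≡ ∀x ¬A, De Morgan for ∧/∨):
  ((\forall s\, B(s,s)) \lor (\forall t\, \neg G(t))) \land (\exists x\, \forall v\, (\neg G(v) \land \neg G(x))) \land (\exists w\, \forall s\, (G(s) \land \neg B(w,w)))
Give each quantifier a distinct variable: s↦z1.
  ((\forall s\, B(s,s)) \lor (\forall t\, \neg G(t))) \land (\exists x\, \forall v\, (\neg G(v) \land \neg G(x))) \land (\exists w\, \forall z1\, (G(z1) \land \neg B(w,w)))
Pull the quantifiers to the front (each side's bound variable is not free in the other side):
  \forall s\, \forall t\, \exists x\, \forall v\, \exists w\, \forall z1\, ((B(s,s) \lor \neg G(t)) \land \neg G(v) \land \neg G(x) \land G(z1) \land \neg B(w,w))

\forall s\, \forall t\, \exists x\, \forall v\, \exists w\, \forall z1\, ((B(s,s) \lor \neg G(t)) \land \neg G(v) \land \neg G(x) \land G(z1) \land \neg B(w,w))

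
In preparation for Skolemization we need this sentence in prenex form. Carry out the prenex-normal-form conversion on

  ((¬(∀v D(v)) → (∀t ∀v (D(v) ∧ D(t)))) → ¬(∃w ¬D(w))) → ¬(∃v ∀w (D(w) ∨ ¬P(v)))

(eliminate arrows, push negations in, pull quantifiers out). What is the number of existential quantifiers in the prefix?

Eliminate → and ↔ using ¬ and ∨.
  ¬(¬(¬¬(∀v D(v)) ∨ (∀t ∀v (D(v) ∧ D(t)))) ∨ ¬(∃w ¬D(w))) ∨ ¬(∃v ∀w (D(w) ∨ ¬P(v)))
Push ¬ through the quantifiers and connectives to reach negation normal form:
  ((∀v D(v)) ∨ (∀t ∀v (D(v) ∧ D(t)))) ∧ (∃w ¬D(w)) ∨ (∀v ∃w (¬D(w) ∧ P(v)))
Rename bound variables to avoid capture: v↦v1, v↦b, w↦x.
  ((∀v D(v)) ∨ (∀t ∀v1 (D(v1) ∧ D(t)))) ∧ (∃w ¬D(w)) ∨ (∀b ∃x (¬D(x) ∧ P(b)))
Finally move all quantifiers to the prefix:
  ∀v ∀t ∀v1 ∃w ∀b ∃x ((D(v) ∨ D(v1) ∧ D(t)) ∧ ¬D(w) ∨ ¬D(x) ∧ P(b))
The prefix is ∀v ∀t ∀v1 ∃w ∀b ∃x: 4 universal, 2 existential.

2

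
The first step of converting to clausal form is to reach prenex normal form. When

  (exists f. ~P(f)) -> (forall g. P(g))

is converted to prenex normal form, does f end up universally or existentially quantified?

universal

First replace A → B with ¬A ∨ B.
  ~(exists f. ~P(f)) | (forall g. P(g))
Push ¬ through the quantifiers and connectives to reach negation normal form:
  (forall f. P(f)) | (forall g. P(g))
Extract every quantifier outward, since the variables are now distinct and don't occur free across branches:
  forall f. forall g. (P(f) | P(g))
The quantifier exists f sits under an odd number of negations (counting the antecedent side of each →), so it flips to forall f.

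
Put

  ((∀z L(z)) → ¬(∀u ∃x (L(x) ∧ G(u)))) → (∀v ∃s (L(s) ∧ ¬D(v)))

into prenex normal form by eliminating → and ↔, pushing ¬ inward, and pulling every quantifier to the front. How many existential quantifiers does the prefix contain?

2

First replace A → B with ¬A ∨ B.
  ¬(¬(∀z L(z)) ∨ ¬(∀u ∃x (L(x) ∧ G(u)))) ∨ (∀v ∃s (L(s) ∧ ¬D(v)))
Move each ¬ inward, flipping quantifiers it crosses:
  (∀z L(z)) ∧ (∀u ∃x (L(x) ∧ G(u))) ∨ (∀v ∃s (L(s) ∧ ¬D(v)))
All bound variables are already distinct, so no renaming is needed.
Finally move all quantifiers to the prefix:
  ∀z ∀u ∃x ∀v ∃s (L(z) ∧ L(x) ∧ G(u) ∨ L(s) ∧ ¬D(v))
The prefix is ∀z ∀u ∃x ∀v ∃s: 3 universal, 2 existential.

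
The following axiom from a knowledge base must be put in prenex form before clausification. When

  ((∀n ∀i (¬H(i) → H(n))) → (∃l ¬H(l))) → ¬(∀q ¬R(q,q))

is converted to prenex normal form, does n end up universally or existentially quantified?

Rewrite implications/biconditionals: A → B as ¬A ∨ B.
  ¬(¬(∀n ∀i (¬¬H(i) ∨ H(n))) ∨ (∃l ¬H(l))) ∨ ¬(∀q ¬R(q,q))
Move each ¬ inward, flipping quantifiers it crosses:
  (∀n ∀i (H(i) ∨ H(n))) ∧ (∀l H(l)) ∨ (∃q R(q,q))
Pull the quantifiers to the front (each side's bound variable is not free in the other side):
  ∀n ∀i ∀l ∃q ((H(i) ∨ H(n)) ∧ H(l) ∨ R(q,q))
The quantifier ∀n sits under an even number of negations (counting the antecedent side of each →), so it remains universal.

universal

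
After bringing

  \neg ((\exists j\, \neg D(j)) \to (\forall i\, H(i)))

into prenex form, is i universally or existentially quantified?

existential

Eliminate → and ↔ using ¬ and ∨.
  \neg (\neg (\exists j\, \neg D(j)) \lor (\forall i\, H(i)))
Push ¬ through the quantifiers and connectives to reach negation normal form:
  (\exists j\, \neg D(j)) \land (\exists i\, \neg H(i))
All bound variables are already distinct, so no renaming is needed.
Extract every quantifier outward, since the variables are now distinct and don't occur free across branches:
  \exists j\, \exists i\, (\neg D(j) \land \neg H(i))
The quantifier \forall i sits under an odd number of negations (counting the antecedent side of each →), so it flips to \exists i.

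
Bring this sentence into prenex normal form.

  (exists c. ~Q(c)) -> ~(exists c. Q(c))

forall c. forall y1. (Q(c) | ~Q(y1))

Rewrite implications/biconditionals: A → B as ¬A ∨ B.
  ~(exists c. ~Q(c)) | ~(exists c. Q(c))
Push ¬ through the quantifiers and connectives to reach negation normal form:
  (forall c. Q(c)) | (forall c. ~Q(c))
Rename bound variables to avoid capture: c↦y1.
  (forall c. Q(c)) | (forall y1. ~Q(y1))
Pull the quantifiers to the front (each side's bound variable is not free in the other side):
  forall c. forall y1. (Q(c) | ~Q(y1))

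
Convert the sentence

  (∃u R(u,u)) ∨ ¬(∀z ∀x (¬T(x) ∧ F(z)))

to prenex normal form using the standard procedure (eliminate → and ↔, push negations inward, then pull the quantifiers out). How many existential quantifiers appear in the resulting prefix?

Push ¬ through the quantifiers and connectives to reach negation normal form:
  (∃u R(u,u)) ∨ (∃z ∃x (T(x) ∨ ¬F(z)))
Finally move all quantifiers to the prefix:
  ∃u ∃z ∃x (R(u,u) ∨ T(x) ∨ ¬F(z))
The prefix is ∃u ∃z ∃x: 0 universal, 3 existential.

3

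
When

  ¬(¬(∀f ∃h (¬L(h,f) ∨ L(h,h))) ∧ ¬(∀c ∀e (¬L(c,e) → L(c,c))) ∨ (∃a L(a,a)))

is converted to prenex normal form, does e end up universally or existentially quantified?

Rewrite implications/biconditionals: A → B as ¬A ∨ B.
  ¬(¬(∀f ∃h (¬L(h,f) ∨ L(h,h))) ∧ ¬(∀c ∀e (¬¬L(c,e) ∨ L(c,c))) ∨ (∃a L(a,a)))
Drive negations inward (¬∀x A ≡ ∃x ¬A, ¬∃x A ≡ ∀x ¬A, De Morgan for ∧/∨):
  ((∀f ∃h (¬L(h,f) ∨ L(h,h))) ∨ (∀c ∀e (L(c,e) ∨ L(c,c)))) ∧ (∀a ¬L(a,a))
All bound variables are already distinct, so no renaming is needed.
Finally move all quantifiers to the prefix:
  ∀f ∃h ∀c ∀e ∀a ((¬L(h,f) ∨ L(h,h) ∨ L(c,e) ∨ L(c,c)) ∧ ¬L(a,a))
The quantifier ∀e sits under an even number of negations (counting the antecedent side of each →), so it remains universal.

universal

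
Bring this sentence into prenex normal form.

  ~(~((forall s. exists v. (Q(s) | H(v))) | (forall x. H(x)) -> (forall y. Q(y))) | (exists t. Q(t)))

Rewrite implications/biconditionals: A → B as ¬A ∨ B.
  ~(~(~((forall s. exists v. (Q(s) | H(v))) | (forall x. H(x))) | (forall y. Q(y))) | (exists t. Q(t)))
Move each ¬ inward, flipping quantifiers it crosses:
  ((exists s. forall v. (~Q(s) & ~H(v))) & (exists x. ~H(x)) | (forall y. Q(y))) & (forall t. ~Q(t))
Finally move all quantifiers to the prefix:
  exists s. forall v. exists x. forall y. forall t. ((~Q(s) & ~H(v) & ~H(x) | Q(y)) & ~Q(t))

exists s. forall v. exists x. forall y. forall t. ((~Q(s) & ~H(v) & ~H(x) | Q(y)) & ~Q(t))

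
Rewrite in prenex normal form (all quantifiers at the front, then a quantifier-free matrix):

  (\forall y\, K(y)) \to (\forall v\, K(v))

\exists y\, \forall v\, (\neg K(y) \lor K(v))

Eliminate → and ↔ using ¬ and ∨.
  \neg (\forall y\, K(y)) \lor (\forall v\, K(v))
Drive negations inward (¬∀x A ≡ ∃x ¬A, ¬∃x A ≡ ∀x ¬A, De Morgan for ∧/∨):
  (\exists y\, \neg K(y)) \lor (\forall v\, K(v))
Pull the quantifiers to the front (each side's bound variable is not free in the other side):
  \exists y\, \forall v\, (\neg K(y) \lor K(v))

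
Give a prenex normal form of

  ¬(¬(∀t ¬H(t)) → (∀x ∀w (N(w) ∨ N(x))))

∃t ∃x ∃w (H(t) ∧ ¬N(w) ∧ ¬N(x))

Rewrite implications/biconditionals: A → B as ¬A ∨ B.
  ¬(¬¬(∀t ¬H(t)) ∨ (∀x ∀w (N(w) ∨ N(x))))
Drive negations inward (¬∀x A ≡ ∃x ¬A, ¬∃x A ≡ ∀x ¬A, De Morgan for ∧/∨):
  (∃t H(t)) ∧ (∃x ∃w (¬N(w) ∧ ¬N(x)))
All bound variables are already distinct, so no renaming is needed.
Finally move all quantifiers to the prefix:
  ∃t ∃x ∃w (H(t) ∧ ¬N(w) ∧ ¬N(x))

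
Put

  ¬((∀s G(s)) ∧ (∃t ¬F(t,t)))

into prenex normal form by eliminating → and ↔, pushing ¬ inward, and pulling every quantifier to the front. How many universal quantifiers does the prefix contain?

Move each ¬ inward, flipping quantifiers it crosses:
  (∃s ¬G(s)) ∨ (∀t F(t,t))
Extract every quantifier outward, since the variables are now distinct and don't occur free across branches:
  ∃s ∀t (¬G(s) ∨ F(t,t))
The prefix is ∃s ∀t: 1 universal, 1 existential.

1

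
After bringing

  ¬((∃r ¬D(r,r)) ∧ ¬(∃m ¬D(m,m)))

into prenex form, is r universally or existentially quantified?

Move each ¬ inward, flipping quantifiers it crosses:
  (∀r D(r,r)) ∨ (∃m ¬D(m,m))
All bound variables are already distinct, so no renaming is needed.
Extract every quantifier outward, since the variables are now distinct and don't occur free across branches:
  ∀r ∃m (D(r,r) ∨ ¬D(m,m))
The quantifier ∃r sits under an odd number of negations, so it flips to ∀r.

universal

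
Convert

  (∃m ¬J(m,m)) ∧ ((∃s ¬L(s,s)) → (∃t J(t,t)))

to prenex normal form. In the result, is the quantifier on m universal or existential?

Eliminate → and ↔ using ¬ and ∨.
  (∃m ¬J(m,m)) ∧ (¬(∃s ¬L(s,s)) ∨ (∃t J(t,t)))
Push ¬ through the quantifiers and connectives to reach negation normal form:
  (∃m ¬J(m,m)) ∧ ((∀s L(s,s)) ∨ (∃t J(t,t)))
All bound variables are already distinct, so no renaming is needed.
Pull the quantifiers to the front (each side's bound variable is not free in the other side):
  ∃m ∀s ∃t (¬J(m,m) ∧ (L(s,s) ∨ J(t,t)))
The quantifier ∃m sits under an even number of negations (counting the antecedent side of each →), so it remains existential.

existential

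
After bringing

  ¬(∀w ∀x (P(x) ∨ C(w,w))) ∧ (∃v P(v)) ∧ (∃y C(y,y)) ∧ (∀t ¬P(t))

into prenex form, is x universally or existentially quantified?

existential

Push ¬ through the quantifiers and connectives to reach negation normal form:
  (∃w ∃x (¬P(x) ∧ ¬C(w,w))) ∧ (∃v P(v)) ∧ (∃y C(y,y)) ∧ (∀t ¬P(t))
All bound variables are already distinct, so no renaming is needed.
Extract every quantifier outward, since the variables are now distinct and don't occur free across branches:
  ∃w ∃x ∃v ∃y ∀t (¬P(x) ∧ ¬C(w,w) ∧ P(v) ∧ C(y,y) ∧ ¬P(t))
The quantifier ∀x sits under an odd number of negations, so it flips to ∃x.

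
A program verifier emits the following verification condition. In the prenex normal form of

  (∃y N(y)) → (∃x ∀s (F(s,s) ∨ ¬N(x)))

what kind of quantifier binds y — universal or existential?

universal

First replace A → B with ¬A ∨ B.
  ¬(∃y N(y)) ∨ (∃x ∀s (F(s,s) ∨ ¬N(x)))
Move each ¬ inward, flipping quantifiers it crosses:
  (∀y ¬N(y)) ∨ (∃x ∀s (F(s,s) ∨ ¬N(x)))
All bound variables are already distinct, so no renaming is needed.
Extract every quantifier outward, since the variables are now distinct and don't occur free across branches:
  ∀y ∃x ∀s (¬N(y) ∨ F(s,s) ∨ ¬N(x))
The quantifier ∃y sits under an odd number of negations (counting the antecedent side of each →), so it flips to ∀y.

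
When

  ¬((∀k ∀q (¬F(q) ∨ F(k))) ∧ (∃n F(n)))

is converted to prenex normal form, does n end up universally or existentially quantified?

universal

Move each ¬ inward, flipping quantifiers it crosses:
  (∃k ∃q (F(q) ∧ ¬F(k))) ∨ (∀n ¬F(n))
All bound variables are already distinct, so no renaming is needed.
Pull the quantifiers to the front (each side's bound variable is not free in the other side):
  ∃k ∃q ∀n (F(q) ∧ ¬F(k) ∨ ¬F(n))
The quantifier ∃n sits under an odd number of negations, so it flips to ∀n.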